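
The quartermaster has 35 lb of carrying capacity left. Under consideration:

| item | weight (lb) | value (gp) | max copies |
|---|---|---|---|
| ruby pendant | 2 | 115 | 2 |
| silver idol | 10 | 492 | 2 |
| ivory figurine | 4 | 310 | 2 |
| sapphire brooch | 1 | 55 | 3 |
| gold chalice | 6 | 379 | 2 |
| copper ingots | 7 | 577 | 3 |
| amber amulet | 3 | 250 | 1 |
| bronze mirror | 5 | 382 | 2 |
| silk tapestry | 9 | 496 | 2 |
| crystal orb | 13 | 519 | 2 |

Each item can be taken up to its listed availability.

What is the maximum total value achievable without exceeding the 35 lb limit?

By value per lb: amber amulet 83.33, copper ingots 82.43, ivory figurine 77.50, bronze mirror 76.40 lead.
Taking the top-ratio items first gives ruby pendant + 2×ivory figurine + sapphire brooch + 3×copper ingots + amber amulet for 2771 (35 lb).
But ivory figurine + 3×copper ingots + 2×bronze mirror fits in 35 lb and reaches 2805.

2805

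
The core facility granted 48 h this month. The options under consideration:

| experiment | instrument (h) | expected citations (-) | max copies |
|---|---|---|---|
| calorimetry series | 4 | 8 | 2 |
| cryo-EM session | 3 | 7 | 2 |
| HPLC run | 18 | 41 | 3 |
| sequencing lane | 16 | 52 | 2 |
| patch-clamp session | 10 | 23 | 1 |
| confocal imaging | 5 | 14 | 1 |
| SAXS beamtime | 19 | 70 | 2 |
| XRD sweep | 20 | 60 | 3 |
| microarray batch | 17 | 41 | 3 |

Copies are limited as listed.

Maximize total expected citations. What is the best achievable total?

Greedy by ratio would take cryo-EM session + confocal imaging + 2×SAXS beamtime: 46 h used, total 161.
Dropping cryo-EM session and confocal imaging frees 8 h; slotting in patch-clamp session (10 h) lifts the total to 163 at 48 h.

163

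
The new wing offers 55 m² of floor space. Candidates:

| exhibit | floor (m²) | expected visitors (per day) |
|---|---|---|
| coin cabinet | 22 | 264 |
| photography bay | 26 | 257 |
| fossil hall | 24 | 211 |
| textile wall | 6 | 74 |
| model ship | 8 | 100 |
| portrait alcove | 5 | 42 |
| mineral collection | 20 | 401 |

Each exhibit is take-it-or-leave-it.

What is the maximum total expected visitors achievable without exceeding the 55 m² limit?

Filling by ratio: textile wall + model ship + portrait alcove + mineral collection for 617, with 16 m² left unused.
Replace textile wall with coin cabinet: the trade gains 190 net, giving 807 at 55 m².
Runner-up coin cabinet + textile wall + portrait alcove + mineral collection tops out at 781.

807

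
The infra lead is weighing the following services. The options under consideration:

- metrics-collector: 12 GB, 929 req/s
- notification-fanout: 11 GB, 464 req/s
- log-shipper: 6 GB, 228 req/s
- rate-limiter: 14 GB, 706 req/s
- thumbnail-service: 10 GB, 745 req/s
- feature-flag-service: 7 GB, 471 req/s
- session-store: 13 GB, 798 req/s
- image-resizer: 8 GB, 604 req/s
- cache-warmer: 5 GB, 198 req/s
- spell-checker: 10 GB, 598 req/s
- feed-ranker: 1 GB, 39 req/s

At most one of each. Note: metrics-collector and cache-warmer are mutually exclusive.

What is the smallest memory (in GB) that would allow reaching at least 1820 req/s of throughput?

Minimise GB subject to total throughput ≥ 1820.
thumbnail-service + feature-flag-service + image-resizer: 1820 throughput at 25 GB.
No combination under 25 GB hits 1820.

25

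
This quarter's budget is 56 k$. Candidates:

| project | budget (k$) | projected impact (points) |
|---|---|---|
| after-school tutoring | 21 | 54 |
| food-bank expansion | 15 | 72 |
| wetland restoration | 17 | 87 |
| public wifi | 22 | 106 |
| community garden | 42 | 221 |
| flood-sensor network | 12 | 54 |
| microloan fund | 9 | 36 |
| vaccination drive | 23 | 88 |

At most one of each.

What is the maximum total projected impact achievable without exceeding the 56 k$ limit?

Community garden + flood-sensor network uses 54 of the 56 k$ and totals 275.
Next best is food-bank expansion + wetland restoration + public wifi at 265 (54 k$) — short by 10.

275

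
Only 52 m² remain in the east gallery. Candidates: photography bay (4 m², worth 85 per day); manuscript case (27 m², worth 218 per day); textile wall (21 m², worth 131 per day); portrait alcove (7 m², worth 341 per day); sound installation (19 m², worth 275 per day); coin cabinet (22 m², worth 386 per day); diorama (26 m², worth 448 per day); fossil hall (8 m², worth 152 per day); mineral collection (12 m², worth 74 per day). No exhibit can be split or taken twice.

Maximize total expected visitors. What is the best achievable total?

A density-first pass picks photography bay + portrait alcove + coin cabinet + fossil hall — 964 at 41 m².
Replace fossil hall with sound installation: the trade gains 123 net, giving 1087 at 52 m².

1087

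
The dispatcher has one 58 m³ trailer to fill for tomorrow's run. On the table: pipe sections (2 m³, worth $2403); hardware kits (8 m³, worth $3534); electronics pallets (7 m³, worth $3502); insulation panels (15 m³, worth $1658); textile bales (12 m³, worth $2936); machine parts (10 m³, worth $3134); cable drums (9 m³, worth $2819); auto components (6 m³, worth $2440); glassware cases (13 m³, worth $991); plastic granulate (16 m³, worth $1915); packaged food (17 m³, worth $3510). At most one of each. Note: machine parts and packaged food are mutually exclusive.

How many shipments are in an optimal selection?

7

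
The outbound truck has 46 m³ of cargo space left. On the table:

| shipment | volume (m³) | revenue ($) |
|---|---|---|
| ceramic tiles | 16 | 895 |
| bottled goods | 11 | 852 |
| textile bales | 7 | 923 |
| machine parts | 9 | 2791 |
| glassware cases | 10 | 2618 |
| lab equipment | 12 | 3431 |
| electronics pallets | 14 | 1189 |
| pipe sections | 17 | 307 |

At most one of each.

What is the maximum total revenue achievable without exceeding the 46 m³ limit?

10029

A density-first pass picks textile bales + machine parts + glassware cases + lab equipment — 9763 at 38 m³.
Dropping textile bales frees 7 m³; slotting in electronics pallets (14 m³) lifts the total to 10029 at 45 m³.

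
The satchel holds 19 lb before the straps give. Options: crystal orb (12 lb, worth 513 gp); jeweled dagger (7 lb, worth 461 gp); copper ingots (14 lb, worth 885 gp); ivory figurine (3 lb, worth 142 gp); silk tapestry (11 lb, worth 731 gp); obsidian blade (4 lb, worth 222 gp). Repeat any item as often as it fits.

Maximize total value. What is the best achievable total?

1192

Density check — silk tapestry 66.45, jeweled dagger 65.86, copper ingots 63.21 are the best per lb.
Jeweled dagger + silk tapestry uses 18 of the 19 lb and totals 1192.
Every other selection either busts 19 lb or fails to beat 1192.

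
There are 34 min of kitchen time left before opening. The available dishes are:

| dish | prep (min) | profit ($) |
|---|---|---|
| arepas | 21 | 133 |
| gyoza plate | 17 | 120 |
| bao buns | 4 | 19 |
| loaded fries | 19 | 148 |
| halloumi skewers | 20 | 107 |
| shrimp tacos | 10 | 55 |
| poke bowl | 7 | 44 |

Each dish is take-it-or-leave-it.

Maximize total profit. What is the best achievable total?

222

Ranking by ratio (profit/min): loaded fries 7.79, gyoza plate 7.06, arepas 6.33.
Filling by ratio: bao buns + loaded fries + poke bowl for 211, with 4 min left unused.
Dropping poke bowl frees 7 min; slotting in shrimp tacos (10 min) lifts the total to 222 at 33 min.
Every other selection either busts 34 min or fails to beat 222.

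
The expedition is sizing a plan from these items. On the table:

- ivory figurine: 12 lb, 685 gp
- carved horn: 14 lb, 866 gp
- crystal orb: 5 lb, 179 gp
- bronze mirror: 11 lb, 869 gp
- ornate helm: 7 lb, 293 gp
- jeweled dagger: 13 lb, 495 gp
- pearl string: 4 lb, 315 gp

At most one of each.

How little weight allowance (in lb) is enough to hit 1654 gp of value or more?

25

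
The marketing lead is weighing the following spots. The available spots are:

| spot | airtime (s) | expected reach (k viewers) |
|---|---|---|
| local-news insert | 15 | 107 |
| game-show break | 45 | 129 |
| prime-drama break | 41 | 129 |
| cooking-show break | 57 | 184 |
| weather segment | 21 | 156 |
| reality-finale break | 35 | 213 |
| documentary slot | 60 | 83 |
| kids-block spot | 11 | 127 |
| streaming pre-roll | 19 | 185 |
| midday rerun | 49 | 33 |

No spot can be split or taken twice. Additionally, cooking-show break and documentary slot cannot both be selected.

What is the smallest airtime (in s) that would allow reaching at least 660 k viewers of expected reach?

Need the lightest bundle worth ≥ 660.
weather segment + reality-finale break + kids-block spot + streaming pre-roll reaches 681 using 86 s.
Any bundle with less than 86 s falls short of 660.

86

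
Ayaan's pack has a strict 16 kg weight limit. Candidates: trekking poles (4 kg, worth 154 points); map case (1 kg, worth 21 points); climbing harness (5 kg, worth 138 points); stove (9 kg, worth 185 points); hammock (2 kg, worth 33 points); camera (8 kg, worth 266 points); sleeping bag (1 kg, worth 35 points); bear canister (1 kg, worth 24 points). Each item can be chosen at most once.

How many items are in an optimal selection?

5

Optimal total is 512.
trekking poles + hammock + camera + sleeping bag + bear canister hits 512 at 16 kg.
Any selection reaching 512 contains exactly 5 items.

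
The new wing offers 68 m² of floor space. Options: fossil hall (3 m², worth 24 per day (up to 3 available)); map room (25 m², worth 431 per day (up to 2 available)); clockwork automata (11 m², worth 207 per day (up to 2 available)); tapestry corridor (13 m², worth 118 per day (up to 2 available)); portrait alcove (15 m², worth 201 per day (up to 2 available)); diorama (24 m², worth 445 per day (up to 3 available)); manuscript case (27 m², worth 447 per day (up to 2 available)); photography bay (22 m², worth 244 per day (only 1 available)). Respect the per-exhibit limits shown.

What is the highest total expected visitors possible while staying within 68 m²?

1169

Taking the top-ratio exhibits first gives 2×fossil hall + 2×clockwork automata + portrait alcove + diorama for 1108 (67 m²).
Dropping clockwork automata and portrait alcove frees 26 m²; slotting in fossil hall + diorama (27 m²) lifts the total to 1169 at 68 m².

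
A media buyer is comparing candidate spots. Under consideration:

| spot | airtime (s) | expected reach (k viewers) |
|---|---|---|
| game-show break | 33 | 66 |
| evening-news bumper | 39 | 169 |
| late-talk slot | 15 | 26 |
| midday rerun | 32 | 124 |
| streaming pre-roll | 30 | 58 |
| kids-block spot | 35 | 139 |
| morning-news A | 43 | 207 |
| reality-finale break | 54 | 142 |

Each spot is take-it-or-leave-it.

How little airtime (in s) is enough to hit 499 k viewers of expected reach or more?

Look for the lowest-airtime combination reaching 499.
Taking evening-news bumper + midday rerun + morning-news A gives 500 (≥ 499) for 114 s.
No combination under 114 s hits 499.

114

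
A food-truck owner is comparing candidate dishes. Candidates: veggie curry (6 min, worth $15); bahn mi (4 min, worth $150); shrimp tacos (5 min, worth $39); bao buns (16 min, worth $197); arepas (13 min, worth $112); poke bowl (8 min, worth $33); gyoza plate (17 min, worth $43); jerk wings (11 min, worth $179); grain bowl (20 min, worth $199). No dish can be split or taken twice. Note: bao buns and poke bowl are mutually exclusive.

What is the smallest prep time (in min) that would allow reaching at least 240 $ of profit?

Minimise min subject to total profit ≥ 240.
bahn mi + jerk wings: 329 profit at 15 min.
No combination under 15 min hits 240.

15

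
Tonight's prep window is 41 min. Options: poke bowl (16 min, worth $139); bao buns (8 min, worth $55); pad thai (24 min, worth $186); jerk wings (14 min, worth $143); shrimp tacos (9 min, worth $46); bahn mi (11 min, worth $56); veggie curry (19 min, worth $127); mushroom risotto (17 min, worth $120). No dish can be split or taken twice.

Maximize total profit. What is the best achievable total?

338

By profit per min: jerk wings 10.21, poke bowl 8.69, pad thai 7.75 lead.
Greedy by ratio would take poke bowl + bao buns + jerk wings: 38 min used, total 337.
The 8 min tied up in bao buns is better spent on bahn mi — total rises to 338 (41 min).
The closest alternative, poke bowl + bao buns + jerk wings, reaches only 337.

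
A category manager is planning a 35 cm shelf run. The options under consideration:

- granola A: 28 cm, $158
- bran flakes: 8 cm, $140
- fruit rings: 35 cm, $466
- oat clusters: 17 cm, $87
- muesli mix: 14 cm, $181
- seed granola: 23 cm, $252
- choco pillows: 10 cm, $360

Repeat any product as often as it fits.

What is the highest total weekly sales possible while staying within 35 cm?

1080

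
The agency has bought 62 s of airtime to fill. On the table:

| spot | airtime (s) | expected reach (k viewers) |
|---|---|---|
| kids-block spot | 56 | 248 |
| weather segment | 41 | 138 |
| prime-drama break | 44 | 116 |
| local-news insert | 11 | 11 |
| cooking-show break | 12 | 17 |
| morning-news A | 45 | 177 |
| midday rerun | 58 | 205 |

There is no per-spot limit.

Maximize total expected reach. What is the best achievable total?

Best packing: kids-block spot — 56 s, 248 total.
The spare 6 s is too small for any remaining spot, and no exchange beats 248.

248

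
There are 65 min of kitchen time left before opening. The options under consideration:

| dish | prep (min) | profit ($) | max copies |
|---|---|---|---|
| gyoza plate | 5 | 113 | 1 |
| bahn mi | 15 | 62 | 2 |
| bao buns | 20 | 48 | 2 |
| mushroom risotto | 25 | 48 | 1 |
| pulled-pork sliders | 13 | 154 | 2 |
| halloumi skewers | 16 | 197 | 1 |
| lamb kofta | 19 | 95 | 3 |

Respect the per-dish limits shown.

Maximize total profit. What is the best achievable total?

The ratio ordering already packs tightly: gyoza plate + bahn mi + 2×pulled-pork sliders + halloumi skewers, 62 min, 680.
Every other selection either busts 65 min or exceeds an availability limit or fails to beat 680.

680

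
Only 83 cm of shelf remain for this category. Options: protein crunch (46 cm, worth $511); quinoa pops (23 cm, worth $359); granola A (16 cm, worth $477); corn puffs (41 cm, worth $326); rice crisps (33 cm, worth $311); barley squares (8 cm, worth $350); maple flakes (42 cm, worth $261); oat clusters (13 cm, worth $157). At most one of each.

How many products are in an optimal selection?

Best achievable weekly sales is 1497.
quinoa pops + granola A + rice crisps + barley squares hits 1497 at 80 cm.
All optima have 4 products.

4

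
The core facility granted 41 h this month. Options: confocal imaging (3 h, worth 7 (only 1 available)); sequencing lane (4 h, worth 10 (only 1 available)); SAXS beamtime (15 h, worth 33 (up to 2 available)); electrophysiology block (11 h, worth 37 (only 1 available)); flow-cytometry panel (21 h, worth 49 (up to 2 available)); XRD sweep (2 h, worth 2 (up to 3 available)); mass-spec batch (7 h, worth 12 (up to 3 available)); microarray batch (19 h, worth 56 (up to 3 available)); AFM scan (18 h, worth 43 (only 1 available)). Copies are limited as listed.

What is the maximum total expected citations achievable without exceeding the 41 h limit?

A density-first pass picks confocal imaging + sequencing lane + electrophysiology block + 2×XRD sweep + microarray batch — 114 at 41 h.
Dropping sequencing lane and electrophysiology block and 2×XRD sweep frees 19 h; slotting in microarray batch (19 h) lifts the total to 119 at 41 h.
No other feasible combination exceeds 119.

119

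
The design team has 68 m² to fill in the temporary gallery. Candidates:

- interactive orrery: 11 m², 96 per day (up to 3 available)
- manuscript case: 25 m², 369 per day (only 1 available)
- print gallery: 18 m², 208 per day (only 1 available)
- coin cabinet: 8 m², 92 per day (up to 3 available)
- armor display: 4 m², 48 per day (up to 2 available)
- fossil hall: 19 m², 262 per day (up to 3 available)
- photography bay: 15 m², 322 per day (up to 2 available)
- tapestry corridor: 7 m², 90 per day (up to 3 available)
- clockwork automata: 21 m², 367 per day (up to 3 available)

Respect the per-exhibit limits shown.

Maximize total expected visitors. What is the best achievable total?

1199

Density check — photography bay 21.47, clockwork automata 17.48, manuscript case 14.76, fossil hall 13.79 are the best per m².
Filling by ratio: 2×photography bay + 2×tapestry corridor + clockwork automata for 1191, with 3 m² left unused.
Dropping 2×tapestry corridor frees 14 m²; slotting in coin cabinet + 2×armor display (16 m²) lifts the total to 1199 at 67 m².
Nothing else within 68 m² beats 1199.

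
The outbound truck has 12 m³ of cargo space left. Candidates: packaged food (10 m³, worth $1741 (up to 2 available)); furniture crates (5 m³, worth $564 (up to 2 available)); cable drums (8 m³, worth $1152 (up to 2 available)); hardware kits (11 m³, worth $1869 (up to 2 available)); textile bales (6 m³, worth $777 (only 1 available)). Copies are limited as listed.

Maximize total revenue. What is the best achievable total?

Ranking by ratio (revenue/m³): packaged food 174.10, hardware kits 169.91, cable drums 144.00.
The ratio heuristic lands on packaged food (1741) but leaves 2 m³ idle.
The 10 m³ tied up in packaged food is better spent on hardware kits — total rises to 1869 (11 m³).

1869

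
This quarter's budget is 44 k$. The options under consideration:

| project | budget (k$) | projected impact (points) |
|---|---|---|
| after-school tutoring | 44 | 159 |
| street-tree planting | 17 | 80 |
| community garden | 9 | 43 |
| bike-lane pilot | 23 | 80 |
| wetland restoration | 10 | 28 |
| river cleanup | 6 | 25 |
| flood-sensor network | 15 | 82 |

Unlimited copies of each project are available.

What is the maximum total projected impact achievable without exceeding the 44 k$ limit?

214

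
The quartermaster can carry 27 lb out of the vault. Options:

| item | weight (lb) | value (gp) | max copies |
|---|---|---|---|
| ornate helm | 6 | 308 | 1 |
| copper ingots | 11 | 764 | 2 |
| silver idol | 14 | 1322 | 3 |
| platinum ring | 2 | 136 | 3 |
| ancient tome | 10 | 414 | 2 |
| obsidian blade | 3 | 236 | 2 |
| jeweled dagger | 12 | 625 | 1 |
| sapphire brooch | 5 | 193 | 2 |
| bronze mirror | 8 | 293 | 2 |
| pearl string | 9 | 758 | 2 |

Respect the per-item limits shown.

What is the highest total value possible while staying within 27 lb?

A density-first pass picks silver idol + obsidian blade + pearl string — 2316 at 26 lb.
Dropping obsidian blade frees 3 lb; slotting in 2×platinum ring (4 lb) lifts the total to 2352 at 27 lb.
Nothing else within 27 lb beats 2352.

2352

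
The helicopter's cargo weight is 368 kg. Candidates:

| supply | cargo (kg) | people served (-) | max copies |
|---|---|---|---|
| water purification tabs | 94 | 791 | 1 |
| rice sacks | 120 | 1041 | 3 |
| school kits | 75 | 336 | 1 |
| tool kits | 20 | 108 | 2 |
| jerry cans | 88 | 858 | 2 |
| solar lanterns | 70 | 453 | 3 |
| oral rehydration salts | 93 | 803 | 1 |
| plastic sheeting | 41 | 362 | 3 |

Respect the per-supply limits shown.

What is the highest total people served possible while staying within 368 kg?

3310

A density-first pass picks 2×tool kits + 2×jerry cans + 3×plastic sheeting — 3018 at 339 kg.
Replace 2×tool kits and 3×plastic sheeting with water purification tabs + oral rehydration salts: the trade gains 292 net, giving 3310 at 363 kg.
Nothing else within 368 kg beats 3310.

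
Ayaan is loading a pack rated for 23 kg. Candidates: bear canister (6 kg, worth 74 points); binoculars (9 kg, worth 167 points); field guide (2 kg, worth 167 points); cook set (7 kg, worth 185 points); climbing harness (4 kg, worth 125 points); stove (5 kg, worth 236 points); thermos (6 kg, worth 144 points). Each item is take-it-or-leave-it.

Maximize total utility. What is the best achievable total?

Filling by ratio: field guide + cook set + climbing harness + stove for 713, with 5 kg left unused.
Dropping climbing harness frees 4 kg; slotting in binoculars (9 kg) lifts the total to 755 at 23 kg.
Runner-up bear canister + field guide + climbing harness + stove + thermos tops out at 746.

755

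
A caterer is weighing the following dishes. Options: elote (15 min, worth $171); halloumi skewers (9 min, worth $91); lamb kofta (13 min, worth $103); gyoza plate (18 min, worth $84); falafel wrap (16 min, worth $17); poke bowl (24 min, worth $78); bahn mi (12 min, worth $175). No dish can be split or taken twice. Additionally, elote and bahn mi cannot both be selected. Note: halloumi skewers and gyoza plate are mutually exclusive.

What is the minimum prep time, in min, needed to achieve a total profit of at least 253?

Need the lightest bundle worth ≥ 253.
Taking halloumi skewers + bahn mi gives 266 (≥ 253) for 21 min.
Below 21 min the best achievable stays under 253.

21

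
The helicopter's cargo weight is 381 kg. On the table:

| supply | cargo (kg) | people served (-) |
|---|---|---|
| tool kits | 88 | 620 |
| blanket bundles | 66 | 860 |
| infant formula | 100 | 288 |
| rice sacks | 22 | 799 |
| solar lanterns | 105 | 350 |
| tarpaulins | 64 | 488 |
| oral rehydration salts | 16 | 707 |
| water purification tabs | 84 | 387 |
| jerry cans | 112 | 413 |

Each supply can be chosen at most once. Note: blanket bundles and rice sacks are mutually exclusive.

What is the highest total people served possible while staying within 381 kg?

3351

By people served per kg: oral rehydration salts 44.19, rice sacks 36.32, blanket bundles 13.03, tarpaulins 7.62 lead.
Best packing: tool kits + rice sacks + solar lanterns + tarpaulins + oral rehydration salts + water purification tabs — 379 kg, 3351 total.
Nothing else feasible within 381 kg beats 3351.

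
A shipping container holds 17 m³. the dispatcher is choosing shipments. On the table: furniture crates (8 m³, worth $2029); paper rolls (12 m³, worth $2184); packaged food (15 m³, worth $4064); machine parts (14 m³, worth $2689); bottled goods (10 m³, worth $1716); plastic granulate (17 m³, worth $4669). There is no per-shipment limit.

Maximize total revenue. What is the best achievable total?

Taking plastic granulate: 17 m³ used, 4669 in revenue.
Nothing else within 17 m³ beats 4669.

4669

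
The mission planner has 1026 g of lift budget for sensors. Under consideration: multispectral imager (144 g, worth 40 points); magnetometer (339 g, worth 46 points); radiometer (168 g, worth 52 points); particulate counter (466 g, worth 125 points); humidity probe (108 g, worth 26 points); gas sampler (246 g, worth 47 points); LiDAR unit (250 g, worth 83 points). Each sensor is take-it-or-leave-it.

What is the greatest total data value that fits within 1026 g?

286

Density check — LiDAR unit 0.33, radiometer 0.31, multispectral imager 0.28 are the best per g.
Taking the top-ratio sensors first gives multispectral imager + radiometer + humidity probe + gas sampler + LiDAR unit for 248 (916 g).
The 390 g tied up in multispectral imager and gas sampler is better spent on particulate counter — total rises to 286 (992 g).
The closest alternative, multispectral imager + particulate counter + humidity probe + LiDAR unit, reaches only 274.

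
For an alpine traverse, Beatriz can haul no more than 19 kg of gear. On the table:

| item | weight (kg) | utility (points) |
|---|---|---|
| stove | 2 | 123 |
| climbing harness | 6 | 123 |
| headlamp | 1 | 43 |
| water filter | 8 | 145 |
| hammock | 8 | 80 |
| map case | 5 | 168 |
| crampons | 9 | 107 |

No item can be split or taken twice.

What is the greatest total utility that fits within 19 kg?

Density check — stove 61.50, headlamp 43.00, map case 33.60 are the best per kg.
Taking the top-ratio items first gives stove + climbing harness + headlamp + map case for 457 (14 kg).
Replace climbing harness with water filter: the trade gains 22 net, giving 479 at 16 kg.
No other feasible combination exceeds 479.

479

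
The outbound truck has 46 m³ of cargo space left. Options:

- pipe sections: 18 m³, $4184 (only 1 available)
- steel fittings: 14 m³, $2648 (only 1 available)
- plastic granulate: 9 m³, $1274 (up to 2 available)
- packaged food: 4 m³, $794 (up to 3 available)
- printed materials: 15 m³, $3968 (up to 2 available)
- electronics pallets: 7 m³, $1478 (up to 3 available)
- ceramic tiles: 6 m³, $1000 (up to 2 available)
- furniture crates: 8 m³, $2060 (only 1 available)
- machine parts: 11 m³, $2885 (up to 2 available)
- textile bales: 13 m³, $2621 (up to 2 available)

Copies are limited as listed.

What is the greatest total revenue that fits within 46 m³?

11798

Filling by ratio: packaged food + 2×printed materials + machine parts for 11615, with 1 m³ left unused.
Dropping packaged food and printed materials frees 19 m³; slotting in furniture crates + machine parts (19 m³) lifts the total to 11798 at 45 m³.
Nothing else within 46 m³ beats 11798.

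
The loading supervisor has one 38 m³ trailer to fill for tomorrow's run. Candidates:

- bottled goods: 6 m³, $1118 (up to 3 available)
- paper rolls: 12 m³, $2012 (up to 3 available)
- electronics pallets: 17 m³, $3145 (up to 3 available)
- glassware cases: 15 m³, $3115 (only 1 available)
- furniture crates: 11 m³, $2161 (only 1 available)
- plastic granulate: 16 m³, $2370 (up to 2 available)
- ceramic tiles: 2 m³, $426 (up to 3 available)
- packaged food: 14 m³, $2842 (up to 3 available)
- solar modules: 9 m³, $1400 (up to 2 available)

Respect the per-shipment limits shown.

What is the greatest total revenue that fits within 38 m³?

7672

Ranking by ratio (revenue/m³): ceramic tiles 213.00, glassware cases 207.67, packaged food 203.00, furniture crates 196.45.
Filling by ratio: glassware cases + 3×ceramic tiles + packaged food for 7235, with 3 m³ left unused.
Dropping packaged food frees 14 m³; slotting in bottled goods + furniture crates (17 m³) lifts the total to 7672 at 38 m³.
Nothing else within 38 m³ beats 7672.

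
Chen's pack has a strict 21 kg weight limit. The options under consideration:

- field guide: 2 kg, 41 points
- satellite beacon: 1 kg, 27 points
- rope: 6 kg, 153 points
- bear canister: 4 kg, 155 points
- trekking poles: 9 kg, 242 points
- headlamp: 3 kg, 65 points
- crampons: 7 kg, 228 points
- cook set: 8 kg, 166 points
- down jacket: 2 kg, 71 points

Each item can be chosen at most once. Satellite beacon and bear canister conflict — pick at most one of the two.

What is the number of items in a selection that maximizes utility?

5

Best achievable utility is 648.
field guide + rope + bear canister + crampons + down jacket hits 648 at 21 kg.
All optima have 5 items.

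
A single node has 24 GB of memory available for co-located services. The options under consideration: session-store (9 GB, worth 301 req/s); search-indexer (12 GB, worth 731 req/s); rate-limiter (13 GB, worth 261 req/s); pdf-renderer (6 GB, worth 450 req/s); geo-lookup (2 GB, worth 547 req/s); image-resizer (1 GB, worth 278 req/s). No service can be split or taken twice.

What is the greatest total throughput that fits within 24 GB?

2006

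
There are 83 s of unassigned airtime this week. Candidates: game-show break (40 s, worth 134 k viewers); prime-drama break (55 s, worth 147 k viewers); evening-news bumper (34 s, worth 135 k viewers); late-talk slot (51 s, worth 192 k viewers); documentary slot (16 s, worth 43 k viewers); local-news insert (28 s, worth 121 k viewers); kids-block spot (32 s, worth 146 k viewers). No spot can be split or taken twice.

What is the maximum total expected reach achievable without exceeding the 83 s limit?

338

Greedy by ratio would take documentary slot + local-news insert + kids-block spot: 76 s used, total 310.
Replace documentary slot and local-news insert with late-talk slot: the trade gains 28 net, giving 338 at 83 s.
Runner-up evening-news bumper + documentary slot + kids-block spot tops out at 324.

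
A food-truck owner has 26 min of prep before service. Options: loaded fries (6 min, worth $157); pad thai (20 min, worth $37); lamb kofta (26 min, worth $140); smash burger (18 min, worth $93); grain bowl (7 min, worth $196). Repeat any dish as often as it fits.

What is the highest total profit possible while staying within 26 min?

A density-first pass picks 3×grain bowl — 588 at 21 min.
The 7 min tied up in grain bowl is better spent on 2×loaded fries — total rises to 706 (26 min).

706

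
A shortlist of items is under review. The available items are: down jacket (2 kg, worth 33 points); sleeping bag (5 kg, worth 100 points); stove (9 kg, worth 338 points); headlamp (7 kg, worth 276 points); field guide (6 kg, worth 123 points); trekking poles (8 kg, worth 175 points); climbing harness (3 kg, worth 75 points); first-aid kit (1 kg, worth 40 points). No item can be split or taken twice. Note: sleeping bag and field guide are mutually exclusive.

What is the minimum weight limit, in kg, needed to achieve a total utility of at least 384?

Need the lightest bundle worth ≥ 384.
headlamp + climbing harness + first-aid kit reaches 391 using 11 kg.
Any bundle with less than 11 kg falls short of 384.

11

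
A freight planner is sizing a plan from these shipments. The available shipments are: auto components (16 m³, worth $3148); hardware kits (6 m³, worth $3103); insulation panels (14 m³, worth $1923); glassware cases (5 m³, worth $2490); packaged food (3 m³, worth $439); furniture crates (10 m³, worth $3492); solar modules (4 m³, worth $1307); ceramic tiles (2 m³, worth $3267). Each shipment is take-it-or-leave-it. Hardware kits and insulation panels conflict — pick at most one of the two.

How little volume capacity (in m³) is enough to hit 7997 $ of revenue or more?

13

Minimise m³ subject to total revenue ≥ 7997.
Taking hardware kits + glassware cases + ceramic tiles gives 8860 (≥ 7997) for 13 m³.
Any bundle with less than 13 m³ falls short of 7997.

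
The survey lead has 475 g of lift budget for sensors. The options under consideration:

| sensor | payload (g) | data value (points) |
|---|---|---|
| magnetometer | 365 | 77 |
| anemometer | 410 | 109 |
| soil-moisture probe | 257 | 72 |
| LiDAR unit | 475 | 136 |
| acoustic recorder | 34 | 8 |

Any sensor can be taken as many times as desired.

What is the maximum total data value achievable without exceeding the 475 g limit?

136

Ranking by ratio (data value/g): LiDAR unit 0.29, soil-moisture probe 0.28, anemometer 0.27.
LiDAR unit uses 475 of the 475 g and totals 136.
That's the maximum — no swap from here does better than 136.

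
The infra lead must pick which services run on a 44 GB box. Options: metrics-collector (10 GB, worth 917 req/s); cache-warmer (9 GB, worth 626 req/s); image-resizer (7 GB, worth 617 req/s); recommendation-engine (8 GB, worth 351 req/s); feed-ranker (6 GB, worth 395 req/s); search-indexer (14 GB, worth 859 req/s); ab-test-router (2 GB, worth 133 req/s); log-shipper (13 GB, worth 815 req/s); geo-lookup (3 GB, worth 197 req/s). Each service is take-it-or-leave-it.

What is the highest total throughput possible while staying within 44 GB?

3305

By throughput per GB: metrics-collector 91.70, image-resizer 88.14, cache-warmer 69.56, ab-test-router 66.50 lead.
The ratio heuristic lands on metrics-collector + cache-warmer + image-resizer + feed-ranker + ab-test-router + geo-lookup (2885) but leaves 7 GB idle.
The 6 GB tied up in feed-ranker is better spent on log-shipper — total rises to 3305 (44 GB).
No other feasible combination exceeds 3305.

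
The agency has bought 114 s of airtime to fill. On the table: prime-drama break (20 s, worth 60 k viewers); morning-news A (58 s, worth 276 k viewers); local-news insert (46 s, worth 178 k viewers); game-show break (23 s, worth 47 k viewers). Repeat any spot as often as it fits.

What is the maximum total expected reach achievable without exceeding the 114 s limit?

454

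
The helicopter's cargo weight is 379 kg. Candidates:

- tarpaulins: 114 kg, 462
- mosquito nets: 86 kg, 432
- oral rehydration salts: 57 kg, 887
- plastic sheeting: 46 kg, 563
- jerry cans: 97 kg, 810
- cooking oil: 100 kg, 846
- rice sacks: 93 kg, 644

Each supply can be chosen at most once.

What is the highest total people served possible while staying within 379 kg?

Greedy by ratio would take oral rehydration salts + plastic sheeting + jerry cans + cooking oil: 300 kg used, total 3106.
Dropping cooking oil frees 100 kg; slotting in mosquito nets + rice sacks (179 kg) lifts the total to 3336 at 379 kg.
An exhaustive check of the 128 subsets confirms 3336.

3336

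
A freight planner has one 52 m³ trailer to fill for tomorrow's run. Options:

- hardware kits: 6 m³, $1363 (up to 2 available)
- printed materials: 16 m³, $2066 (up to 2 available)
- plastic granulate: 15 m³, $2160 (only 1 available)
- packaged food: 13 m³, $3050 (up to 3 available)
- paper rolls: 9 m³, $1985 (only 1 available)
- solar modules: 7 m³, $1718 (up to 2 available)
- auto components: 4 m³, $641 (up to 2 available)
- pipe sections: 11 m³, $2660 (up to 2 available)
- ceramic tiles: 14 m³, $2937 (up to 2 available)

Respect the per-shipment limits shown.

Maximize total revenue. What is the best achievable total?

Taking the top-ratio shipments first gives packaged food + 2×solar modules + 2×pipe sections for 11806 (49 m³).
Replace 2×pipe sections with 2×hardware kits + packaged food: the trade gains 456 net, giving 12262 at 52 m³.

12262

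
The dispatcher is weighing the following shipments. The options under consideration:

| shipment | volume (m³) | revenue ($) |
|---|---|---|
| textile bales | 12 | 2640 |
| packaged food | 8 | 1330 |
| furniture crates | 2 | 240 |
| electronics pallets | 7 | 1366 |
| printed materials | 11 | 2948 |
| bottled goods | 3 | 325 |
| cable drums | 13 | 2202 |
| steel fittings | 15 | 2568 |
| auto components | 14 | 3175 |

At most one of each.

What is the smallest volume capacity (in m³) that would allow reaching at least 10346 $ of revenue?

Look for the lowest-volume combination reaching 10346.
Taking textile bales + furniture crates + electronics pallets + printed materials + auto components gives 10369 (≥ 10346) for 46 m³.
Below 46 m³ the best achievable stays under 10346.

46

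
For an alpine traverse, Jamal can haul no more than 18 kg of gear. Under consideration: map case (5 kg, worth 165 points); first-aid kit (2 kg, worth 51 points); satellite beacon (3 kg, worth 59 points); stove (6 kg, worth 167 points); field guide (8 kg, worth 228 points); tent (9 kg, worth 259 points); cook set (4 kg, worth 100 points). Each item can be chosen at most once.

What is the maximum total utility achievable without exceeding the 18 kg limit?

524

A density-first pass picks map case + first-aid kit + tent — 475 at 16 kg.
Dropping first-aid kit frees 2 kg; slotting in cook set (4 kg) lifts the total to 524 at 18 kg.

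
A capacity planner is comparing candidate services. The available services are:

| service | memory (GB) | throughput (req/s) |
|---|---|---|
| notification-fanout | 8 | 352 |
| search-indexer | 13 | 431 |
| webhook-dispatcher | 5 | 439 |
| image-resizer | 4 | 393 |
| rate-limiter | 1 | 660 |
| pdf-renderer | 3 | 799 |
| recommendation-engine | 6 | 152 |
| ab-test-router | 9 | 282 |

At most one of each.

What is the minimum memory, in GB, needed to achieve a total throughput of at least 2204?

13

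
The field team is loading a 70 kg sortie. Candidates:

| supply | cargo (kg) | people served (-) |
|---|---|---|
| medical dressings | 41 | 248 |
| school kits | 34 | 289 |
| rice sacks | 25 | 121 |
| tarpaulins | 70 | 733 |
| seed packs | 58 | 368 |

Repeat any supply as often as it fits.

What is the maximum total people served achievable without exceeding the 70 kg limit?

By people served per kg: tarpaulins 10.47, school kits 8.50, seed packs 6.34 lead.
The ratio ordering already packs tightly: tarpaulins, 70 kg, 733.
No other feasible combination exceeds 733.

733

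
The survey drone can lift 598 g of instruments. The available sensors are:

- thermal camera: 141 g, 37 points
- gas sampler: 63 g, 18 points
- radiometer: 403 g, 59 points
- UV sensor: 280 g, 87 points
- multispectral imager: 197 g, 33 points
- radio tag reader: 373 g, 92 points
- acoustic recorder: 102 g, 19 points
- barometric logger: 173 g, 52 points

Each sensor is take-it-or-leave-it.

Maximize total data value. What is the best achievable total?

176

The ratio heuristic lands on gas sampler + UV sensor + barometric logger (157) but leaves 82 g idle.
Replace gas sampler with thermal camera: the trade gains 19 net, giving 176 at 594 g.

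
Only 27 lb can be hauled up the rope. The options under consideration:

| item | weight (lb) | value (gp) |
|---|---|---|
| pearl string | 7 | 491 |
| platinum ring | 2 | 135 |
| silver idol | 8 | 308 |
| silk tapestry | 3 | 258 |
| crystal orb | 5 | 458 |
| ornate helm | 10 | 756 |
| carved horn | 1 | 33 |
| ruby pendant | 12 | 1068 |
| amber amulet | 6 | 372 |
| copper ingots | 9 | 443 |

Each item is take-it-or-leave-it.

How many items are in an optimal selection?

3

The maximum value within 27 lb is 2282.
For example crystal orb + ornate helm + ruby pendant achieves it, using 27 lb.
All optima have 3 items.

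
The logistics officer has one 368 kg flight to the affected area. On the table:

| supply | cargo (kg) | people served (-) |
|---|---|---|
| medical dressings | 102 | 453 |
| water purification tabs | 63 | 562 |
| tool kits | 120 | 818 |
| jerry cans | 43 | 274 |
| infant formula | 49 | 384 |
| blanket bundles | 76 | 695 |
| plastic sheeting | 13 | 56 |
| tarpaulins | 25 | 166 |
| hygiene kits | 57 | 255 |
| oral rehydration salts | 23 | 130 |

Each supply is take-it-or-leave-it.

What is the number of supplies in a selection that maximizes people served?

Best achievable people served is 2789.
water purification tabs + tool kits + jerry cans + infant formula + blanket bundles + plastic sheeting hits 2789 at 364 kg.
Any selection reaching 2789 contains exactly 6 supplies.

6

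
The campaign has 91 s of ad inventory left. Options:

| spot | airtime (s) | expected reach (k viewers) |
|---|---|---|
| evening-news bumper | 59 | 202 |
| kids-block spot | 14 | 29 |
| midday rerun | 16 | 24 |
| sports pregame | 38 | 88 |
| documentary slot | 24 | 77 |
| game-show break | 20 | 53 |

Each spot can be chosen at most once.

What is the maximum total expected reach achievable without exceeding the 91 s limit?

279

By expected reach per s: evening-news bumper 3.42, documentary slot 3.21, game-show break 2.65 lead.
The ratio ordering already packs tightly: evening-news bumper + documentary slot, 83 s, 279.
An exhaustive check of the 64 subsets confirms 279.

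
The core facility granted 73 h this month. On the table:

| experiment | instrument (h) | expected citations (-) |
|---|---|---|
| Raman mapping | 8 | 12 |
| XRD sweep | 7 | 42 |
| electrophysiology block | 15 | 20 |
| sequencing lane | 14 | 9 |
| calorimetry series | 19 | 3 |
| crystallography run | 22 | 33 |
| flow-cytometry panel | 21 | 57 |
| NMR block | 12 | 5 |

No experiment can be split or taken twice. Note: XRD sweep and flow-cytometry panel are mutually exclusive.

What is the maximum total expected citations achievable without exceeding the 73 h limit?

122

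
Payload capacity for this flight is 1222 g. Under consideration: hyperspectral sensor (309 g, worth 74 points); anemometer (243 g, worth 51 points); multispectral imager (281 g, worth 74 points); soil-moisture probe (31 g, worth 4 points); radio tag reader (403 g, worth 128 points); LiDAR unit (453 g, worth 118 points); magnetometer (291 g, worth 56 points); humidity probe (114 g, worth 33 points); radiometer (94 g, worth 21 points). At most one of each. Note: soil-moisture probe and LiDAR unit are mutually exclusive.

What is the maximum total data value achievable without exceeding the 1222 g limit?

Anemometer + radio tag reader + LiDAR unit + humidity probe uses 1213 of the 1222 g and totals 330.
Every other selection either busts 1222 g or breaks a pairing rule or fails to beat 330.

330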